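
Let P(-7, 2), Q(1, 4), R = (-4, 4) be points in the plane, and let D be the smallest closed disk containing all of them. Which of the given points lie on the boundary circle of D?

P, Q

Side lengths²: PQ² = 68, PR² = 13, QR² = 25.
Since PQ² = 68 ≥ 25 + 13 = 38, the angle opposite PQ is not acute, so the smallest enclosing circle has PQ as diameter.
Centre = midpoint of PQ = (-3, 3), r² = 68/4 = 17.
The points at distance exactly r from the centre are P, Q — 2 points.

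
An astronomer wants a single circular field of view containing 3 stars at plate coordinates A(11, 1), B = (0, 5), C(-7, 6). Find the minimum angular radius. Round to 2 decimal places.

Side lengths²: AB² = 137, AC² = 349, BC² = 50.
Since AC² = 349 ≥ 137 + 50 = 187, the angle opposite AC is not acute, so the smallest enclosing circle has AC as diameter.
Centre = midpoint of AC = (2, 3.5), r² = 349/4 = 87.25.
r = √(87.25) ≈ 9.34.

9.34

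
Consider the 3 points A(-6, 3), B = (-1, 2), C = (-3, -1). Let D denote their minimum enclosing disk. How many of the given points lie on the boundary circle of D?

3

Side lengths²: AB² = 26, AC² = 25, BC² = 13.
Since AB² = 26 < 25 + 13 = 38, the triangle is acute, so the smallest enclosing circle is the circumcircle.
Circumcentre = (-125/34, 55/34), r² = 4225/578.
The points at distance exactly r from the centre are A, B, C — 3 points.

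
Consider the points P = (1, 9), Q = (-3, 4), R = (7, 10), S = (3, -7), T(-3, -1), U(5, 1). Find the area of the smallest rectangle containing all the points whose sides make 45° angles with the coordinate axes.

In coordinates u = x + y, v = x − y the rectangle is axis-aligned; the map (x,y)→(u,v) scales areas by 2.
u-values: 10, 1, 17, -4, -4, 6; range = 17 − (-4) = 21.
v-values: -8, -7, -3, 10, -2, 4; range = 10 − (-8) = 18.
Area = (21 × 18) / 2 = 189.

189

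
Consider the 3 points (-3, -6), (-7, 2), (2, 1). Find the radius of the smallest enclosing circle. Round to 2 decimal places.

Call the three points A, B, C in the order given.
Side lengths²: AB² = 80, AC² = 74, BC² = 82.
Since BC² = 82 < 80 + 74 = 154, the triangle is acute, so the smallest enclosing circle is the circumcircle.
Circumcentre = (-47/17, -15/17), r² = 7585/289.
r = √(7585/289) ≈ 5.12.

5.12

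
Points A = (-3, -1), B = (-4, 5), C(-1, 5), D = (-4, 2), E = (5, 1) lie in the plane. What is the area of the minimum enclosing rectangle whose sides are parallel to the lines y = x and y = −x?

In coordinates u = x + y, v = x − y the rectangle is axis-aligned; the map (x,y)→(u,v) scales areas by 2.
u-values: -4, 1, 4, -2, 6; range = 6 − (-4) = 10.
v-values: -2, -9, -6, -6, 4; range = 4 − (-9) = 13.
Area = (10 × 13) / 2 = 65.

65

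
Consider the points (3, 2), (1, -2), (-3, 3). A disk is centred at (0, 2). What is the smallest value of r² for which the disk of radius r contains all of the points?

17

The required radius is the distance from (0, 2) to the farthest point.
Squared distances: 9, 17, 10.
Maximum is 17, attained at (1, -2).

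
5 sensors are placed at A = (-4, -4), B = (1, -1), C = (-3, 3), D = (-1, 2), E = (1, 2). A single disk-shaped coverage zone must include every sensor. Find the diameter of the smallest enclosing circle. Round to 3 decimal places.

7.852

The minimum enclosing circle is determined by three boundary points: A, C, E.
Their circumcentre is (-105/58, -43/58) with r² = 25925/1682.
The farthest remaining point D is at distance² 13745/1682 ≤ 25925/1682.
Diameter = 2r = 2√(25925/1682) ≈ 7.852.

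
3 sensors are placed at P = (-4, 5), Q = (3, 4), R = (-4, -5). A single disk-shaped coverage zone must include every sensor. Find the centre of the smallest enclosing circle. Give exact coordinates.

Side lengths²: PQ² = 50, PR² = 100, QR² = 130.
Since QR² = 130 < 100 + 50 = 150, the triangle is acute, so the smallest enclosing circle is the circumcircle.
Circumcentre = (-8/7, 0), r² = 1625/49.
Centre = (-8/7, 0).

(-8/7, 0)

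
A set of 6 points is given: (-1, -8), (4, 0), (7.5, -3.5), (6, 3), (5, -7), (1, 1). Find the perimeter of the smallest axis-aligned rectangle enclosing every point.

39

Width = max x − min x = 7.5 − (-1) = 8.5.
Height = max y − min y = 3 − (-8) = 11.
Perimeter = 2(8.5 + 11) = 39.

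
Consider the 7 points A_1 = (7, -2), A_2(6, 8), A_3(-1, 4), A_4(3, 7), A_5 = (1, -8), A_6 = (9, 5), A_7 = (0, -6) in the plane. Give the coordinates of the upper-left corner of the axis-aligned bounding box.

x-range [-1, 9], y-range [-8, 8].
The upper-left corner is (-1, 8).

(-1, 8)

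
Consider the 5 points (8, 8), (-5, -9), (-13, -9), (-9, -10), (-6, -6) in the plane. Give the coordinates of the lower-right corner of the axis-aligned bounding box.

x-range [-13, 8], y-range [-10, 8].
The lower-right corner is (8, -10).

(8, -10)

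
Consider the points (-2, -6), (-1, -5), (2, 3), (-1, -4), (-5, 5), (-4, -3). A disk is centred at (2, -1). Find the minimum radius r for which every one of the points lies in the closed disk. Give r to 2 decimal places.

The required radius is the distance from (2, -1) to the farthest point.
Squared distances: 41, 25, 16, 18, 85, 40.
Maximum is 85, attained at (-5, 5).
r = √85 ≈ 9.22.

9.22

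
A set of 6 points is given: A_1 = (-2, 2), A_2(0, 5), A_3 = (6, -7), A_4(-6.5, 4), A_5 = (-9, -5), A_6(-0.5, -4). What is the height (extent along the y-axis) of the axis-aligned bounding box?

12

max y = 5, min y = -7, so height = 12.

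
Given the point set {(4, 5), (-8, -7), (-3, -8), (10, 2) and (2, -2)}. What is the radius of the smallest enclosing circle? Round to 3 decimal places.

A smallest enclosing disk is always determined by at most three of the input points on its boundary.
The farthest pair is (-8, -7)–(10, 2) with squared distance 405. The circle on this segment as diameter has centre (1, -2.5) and r² = 405/4 = 101.25.
Check (4, 5): distance² to centre = 65.25 ≤ 101.25, so it lies inside.
All remaining points lie in this disk, and no smaller disk contains both endpoints, so this is the minimum enclosing circle.
r = √(101.25) ≈ 10.062.

10.062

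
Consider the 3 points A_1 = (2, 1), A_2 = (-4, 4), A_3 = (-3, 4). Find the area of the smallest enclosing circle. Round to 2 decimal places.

35.34

Side lengths²: A_1A_2² = 45, A_1A_3² = 34, A_2A_3² = 1.
Since A_1A_2² = 45 ≥ 34 + 1 = 35, the angle opposite A_1A_2 is not acute, so the smallest enclosing circle has A_1A_2 as diameter.
Centre = midpoint of A_1A_2 = (-1, 2.5), r² = 45/4 = 11.25.
Area = π·r² = π·11.25 ≈ 35.34.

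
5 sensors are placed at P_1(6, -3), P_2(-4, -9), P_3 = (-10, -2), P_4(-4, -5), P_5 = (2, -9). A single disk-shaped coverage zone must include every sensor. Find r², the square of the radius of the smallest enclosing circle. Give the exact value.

64.25

By Welzl's lemma the MEC is supported by two points (diametrically opposite) or three points (on a circumcircle).
The farthest pair is P_1–P_3 with squared distance 257. The circle on this segment as diameter has centre (-2, -2.5) and r² = 257/4 = 64.25.
Check P_2: distance² to centre = 46.25 ≤ 64.25, so it lies inside.
All remaining points lie in this disk, and no smaller disk contains both endpoints, so this is the minimum enclosing circle.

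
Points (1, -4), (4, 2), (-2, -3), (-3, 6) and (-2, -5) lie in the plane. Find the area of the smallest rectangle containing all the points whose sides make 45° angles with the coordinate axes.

91

In coordinates u = x + y, v = x − y the rectangle is axis-aligned; the map (x,y)→(u,v) scales areas by 2.
u-values: -3, 6, -5, 3, -7; range = 6 − (-7) = 13.
v-values: 5, 2, 1, -9, 3; range = 5 − (-9) = 14.
Area = (13 × 14) / 2 = 91.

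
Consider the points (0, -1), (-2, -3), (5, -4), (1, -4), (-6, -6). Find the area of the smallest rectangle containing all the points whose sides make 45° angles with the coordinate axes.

In coordinates u = x + y, v = x − y the rectangle is axis-aligned; the map (x,y)→(u,v) scales areas by 2.
u-values: -1, -5, 1, -3, -12; range = 1 − (-12) = 13.
v-values: 1, 1, 9, 5, 0; range = 9 − 0 = 9.
Area = (13 × 9) / 2 = 58.5.

58.5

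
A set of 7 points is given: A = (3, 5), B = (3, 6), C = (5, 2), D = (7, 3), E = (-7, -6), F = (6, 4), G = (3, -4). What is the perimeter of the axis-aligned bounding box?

Width = max x − min x = 7 − (-7) = 14.
Height = max y − min y = 6 − (-6) = 12.
Perimeter = 2(14 + 12) = 52.

52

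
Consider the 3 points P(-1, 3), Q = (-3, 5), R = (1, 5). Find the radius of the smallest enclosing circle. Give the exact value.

Side lengths²: PQ² = 8, PR² = 8, QR² = 16.
Since QR² = 16 ≥ 8 + 8 = 16, the angle opposite QR is not acute, so the smallest enclosing circle has QR as diameter.
Centre = midpoint of QR = (-1, 5), r² = 16/4 = 4.
r = √4 = 2.

2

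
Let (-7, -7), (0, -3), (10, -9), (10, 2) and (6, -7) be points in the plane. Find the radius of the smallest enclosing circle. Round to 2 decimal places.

The minimum enclosing circle of a finite set is fixed by two of the points (as a diameter) or three (as a circumcircle).
The minimum enclosing circle is determined by three boundary points: (-7, -7), (10, -9), (10, 2).
Their circumcentre is (69/34, -3.5) with r² = 54205/578.
The farthest remaining point (6, -7) is at distance² 16193/578 ≤ 54205/578.
r = √(54205/578) ≈ 9.68.

9.68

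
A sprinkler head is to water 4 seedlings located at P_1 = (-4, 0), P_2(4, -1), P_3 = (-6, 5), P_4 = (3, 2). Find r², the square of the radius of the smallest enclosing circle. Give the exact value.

34

By Welzl's lemma the MEC is supported by two points (diametrically opposite) or three points (on a circumcircle).
The farthest pair is P_2–P_3 with squared distance 136. The circle on this segment as diameter has centre (-1, 2) and r² = 136/4 = 34.
Check P_1: distance² to centre = 13 ≤ 34, so it lies inside.
All remaining points lie in this disk, and no smaller disk contains both endpoints, so this is the minimum enclosing circle.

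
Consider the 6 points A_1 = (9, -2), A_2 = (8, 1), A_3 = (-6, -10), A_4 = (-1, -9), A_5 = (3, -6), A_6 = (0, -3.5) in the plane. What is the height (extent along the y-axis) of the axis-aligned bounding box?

11

max y = 1, min y = -10, so height = 11.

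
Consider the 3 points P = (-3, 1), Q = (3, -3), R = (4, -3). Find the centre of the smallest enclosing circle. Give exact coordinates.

(0.5, -1)

Side lengths²: PQ² = 52, PR² = 65, QR² = 1.
Since PR² = 65 ≥ 52 + 1 = 53, the angle opposite PR is not acute, so the smallest enclosing circle has PR as diameter.
Centre = midpoint of PR = (0.5, -1), r² = 65/4 = 16.25.
Centre = (0.5, -1).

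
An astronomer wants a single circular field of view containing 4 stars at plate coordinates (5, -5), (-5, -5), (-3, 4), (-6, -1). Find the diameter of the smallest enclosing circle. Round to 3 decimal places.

A smallest enclosing disk is always determined by at most three of the input points on its boundary.
The minimum enclosing circle is determined by three boundary points: (5, -5), (-5, -5), (-3, 4).
Their circumcentre is (0, -25/18) with r² = 12325/324.
The farthest remaining point (-6, -1) is at distance² 11713/324 ≤ 12325/324.
Diameter = 2r = 2√(12325/324) ≈ 12.335.

12.335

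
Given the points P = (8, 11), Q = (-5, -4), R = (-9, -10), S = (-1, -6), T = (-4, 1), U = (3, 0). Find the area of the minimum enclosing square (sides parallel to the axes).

441

The bounding box has width 17 and height 21.
An axis-aligned square enclosing the set must have side ≥ max(width, height).
So the minimum side is max(17, 21) = 21.
Area = 21² = 441.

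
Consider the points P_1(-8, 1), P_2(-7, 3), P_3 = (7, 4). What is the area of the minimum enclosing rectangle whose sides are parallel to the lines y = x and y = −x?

In coordinates u = x + y, v = x − y the rectangle is axis-aligned; the map (x,y)→(u,v) scales areas by 2.
u-values: -7, -4, 11; range = 11 − (-7) = 18.
v-values: -9, -10, 3; range = 3 − (-10) = 13.
Area = (18 × 13) / 2 = 117.

117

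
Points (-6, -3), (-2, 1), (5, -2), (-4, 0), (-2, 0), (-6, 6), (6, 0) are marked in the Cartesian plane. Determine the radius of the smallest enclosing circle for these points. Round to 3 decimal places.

6.915

A smallest enclosing disk is always determined by at most three of the input points on its boundary.
The minimum enclosing circle is determined by three boundary points: (-6, -3), (-6, 6), (6, 0).
Their circumcentre is (-0.75, 1.5) with r² = 47.8125.
The farthest remaining point (5, -2) is at distance² 45.3125 ≤ 47.8125.
r = √(47.8125) ≈ 6.915.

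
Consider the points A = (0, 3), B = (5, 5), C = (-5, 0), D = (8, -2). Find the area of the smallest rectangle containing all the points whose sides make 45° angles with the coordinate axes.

In coordinates u = x + y, v = x − y the rectangle is axis-aligned; the map (x,y)→(u,v) scales areas by 2.
u-values: 3, 10, -5, 6; range = 10 − (-5) = 15.
v-values: -3, 0, -5, 10; range = 10 − (-5) = 15.
Area = (15 × 15) / 2 = 112.5.

112.5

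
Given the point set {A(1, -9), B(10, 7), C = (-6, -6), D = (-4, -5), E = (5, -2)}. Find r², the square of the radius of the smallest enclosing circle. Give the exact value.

The minimum enclosing circle of a finite set is fixed by two of the points (as a diameter) or three (as a circumcircle).
The farthest pair is B–C with squared distance 425. The circle on this segment as diameter has centre (2, 0.5) and r² = 425/4 = 106.25.
Check A: distance² to centre = 91.25 ≤ 106.25, so it lies inside.
All remaining points lie in this disk, and no smaller disk contains both endpoints, so this is the minimum enclosing circle.

106.25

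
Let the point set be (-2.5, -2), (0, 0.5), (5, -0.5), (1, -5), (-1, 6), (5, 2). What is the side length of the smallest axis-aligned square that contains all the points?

The bounding box has width 7.5 and height 11.
An axis-aligned square enclosing the set must have side ≥ max(width, height).
So the minimum side is max(7.5, 11) = 11.

11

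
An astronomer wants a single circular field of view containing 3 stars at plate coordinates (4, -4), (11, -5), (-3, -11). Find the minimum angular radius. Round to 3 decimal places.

7.616

Call the three points A, B, C in the order given.
Side lengths²: AB² = 50, AC² = 98, BC² = 232.
Since BC² = 232 ≥ 98 + 50 = 148, the angle opposite BC is not acute, so the smallest enclosing circle has BC as diameter.
Centre = midpoint of BC = (4, -8), r² = 232/4 = 58.
r = √58 ≈ 7.616.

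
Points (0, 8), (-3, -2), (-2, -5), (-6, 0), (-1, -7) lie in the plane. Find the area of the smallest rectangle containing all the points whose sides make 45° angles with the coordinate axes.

In coordinates u = x + y, v = x − y the rectangle is axis-aligned; the map (x,y)→(u,v) scales areas by 2.
u-values: 8, -5, -7, -6, -8; range = 8 − (-8) = 16.
v-values: -8, -1, 3, -6, 6; range = 6 − (-8) = 14.
Area = (16 × 14) / 2 = 112.

112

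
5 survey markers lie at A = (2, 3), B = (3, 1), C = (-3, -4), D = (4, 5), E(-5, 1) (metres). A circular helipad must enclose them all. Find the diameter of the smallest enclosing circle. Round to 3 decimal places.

11.402

By Welzl's lemma the MEC is supported by two points (diametrically opposite) or three points (on a circumcircle).
The farthest pair is C–D with squared distance 130. The circle on this segment as diameter has centre (0.5, 0.5) and r² = 130/4 = 32.5.
Check A: distance² to centre = 8.5 ≤ 32.5, so it lies inside.
All remaining points lie in this disk, and no smaller disk contains both endpoints, so this is the minimum enclosing circle.
Diameter = 2r = 2√(32.5) ≈ 11.402.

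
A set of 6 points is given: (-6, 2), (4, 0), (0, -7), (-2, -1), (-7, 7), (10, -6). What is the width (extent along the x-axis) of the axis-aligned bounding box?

max x = 10, min x = -7, so width = 17.

17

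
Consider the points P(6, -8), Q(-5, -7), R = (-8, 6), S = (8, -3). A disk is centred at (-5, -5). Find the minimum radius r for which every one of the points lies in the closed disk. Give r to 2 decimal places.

The required radius is the distance from (-5, -5) to the farthest point.
Squared distances: 130, 4, 130, 173.
Maximum is 173, attained at S.
r = √173 ≈ 13.15.

13.15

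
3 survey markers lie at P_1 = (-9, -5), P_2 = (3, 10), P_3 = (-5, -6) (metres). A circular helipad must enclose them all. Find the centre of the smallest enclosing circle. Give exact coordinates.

(-3, 2.5)

Side lengths²: P_1P_2² = 369, P_1P_3² = 17, P_2P_3² = 320.
Since P_1P_2² = 369 ≥ 320 + 17 = 337, the angle opposite P_1P_2 is not acute, so the smallest enclosing circle has P_1P_2 as diameter.
Centre = midpoint of P_1P_2 = (-3, 2.5), r² = 369/4 = 92.25.
Centre = (-3, 2.5).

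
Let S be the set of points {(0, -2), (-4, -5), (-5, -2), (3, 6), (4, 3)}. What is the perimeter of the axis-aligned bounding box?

40

Width = max x − min x = 4 − (-5) = 9.
Height = max y − min y = 6 − (-5) = 11.
Perimeter = 2(9 + 11) = 40.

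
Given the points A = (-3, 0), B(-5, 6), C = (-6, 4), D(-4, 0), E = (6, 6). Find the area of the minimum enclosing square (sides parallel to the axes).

The bounding box has width 12 and height 6.
An axis-aligned square enclosing the set must have side ≥ max(width, height).
So the minimum side is max(12, 6) = 12.
Area = 12² = 144.

144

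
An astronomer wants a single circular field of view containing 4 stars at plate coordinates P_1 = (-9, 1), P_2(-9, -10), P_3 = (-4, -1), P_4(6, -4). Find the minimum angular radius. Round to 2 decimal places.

By Welzl's lemma the MEC is supported by two points (diametrically opposite) or three points (on a circumcircle).
The minimum enclosing circle is determined by three boundary points: P_1, P_2, P_4.
Their circumcentre is (-2.5, -4.5) with r² = 72.5.
The farthest remaining point P_3 is at distance² 14.5 ≤ 72.5.
r = √(72.5) ≈ 8.51.

8.51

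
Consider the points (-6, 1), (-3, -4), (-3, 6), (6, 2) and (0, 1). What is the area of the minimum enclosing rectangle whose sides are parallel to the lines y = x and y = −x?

97.5

In coordinates u = x + y, v = x − y the rectangle is axis-aligned; the map (x,y)→(u,v) scales areas by 2.
u-values: -5, -7, 3, 8, 1; range = 8 − (-7) = 15.
v-values: -7, 1, -9, 4, -1; range = 4 − (-9) = 13.
Area = (15 × 13) / 2 = 97.5.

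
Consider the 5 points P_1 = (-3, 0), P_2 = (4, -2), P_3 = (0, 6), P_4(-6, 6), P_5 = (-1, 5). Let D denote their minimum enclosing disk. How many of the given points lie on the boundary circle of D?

2

A smallest enclosing disk is always determined by at most three of the input points on its boundary.
The farthest pair is P_2–P_4 with squared distance 164. The circle on this segment as diameter has centre (-1, 2) and r² = 164/4 = 41.
Check P_1: distance² to centre = 8 ≤ 41, so it lies inside.
All remaining points lie in this disk, and no smaller disk contains both endpoints, so this is the minimum enclosing circle.
The points at distance exactly r from the centre are P_2, P_4 — 2 points.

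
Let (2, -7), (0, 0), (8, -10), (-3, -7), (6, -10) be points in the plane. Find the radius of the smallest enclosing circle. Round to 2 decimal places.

A smallest enclosing disk is always determined by at most three of the input points on its boundary.
The minimum enclosing circle is determined by three boundary points: (0, 0), (8, -10), (-3, -7).
Their circumcentre is (142/43, -239/43) with r² = 77285/1849.
The farthest remaining point (6, -10) is at distance² 49937/1849 ≤ 77285/1849.
r = √(77285/1849) ≈ 6.47.

6.47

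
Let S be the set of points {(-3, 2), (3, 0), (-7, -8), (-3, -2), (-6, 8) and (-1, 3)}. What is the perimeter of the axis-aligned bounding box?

Width = max x − min x = 3 − (-7) = 10.
Height = max y − min y = 8 − (-8) = 16.
Perimeter = 2(10 + 16) = 52.

52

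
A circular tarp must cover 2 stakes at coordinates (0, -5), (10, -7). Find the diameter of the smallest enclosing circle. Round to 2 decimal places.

The smallest circle enclosing two points has them as diameter endpoints.
Centre = midpoint = (5, -6); r² = |(0, -5)−(10, -7)|²/4 = 104/4 = 26.
Diameter = 2r = 2√26 ≈ 10.20.

10.20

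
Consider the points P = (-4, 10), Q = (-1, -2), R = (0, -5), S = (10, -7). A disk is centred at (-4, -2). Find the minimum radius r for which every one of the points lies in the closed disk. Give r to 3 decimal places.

14.866

The required radius is the distance from (-4, -2) to the farthest point.
Squared distances: 144, 9, 25, 221.
Maximum is 221, attained at S.
r = √221 ≈ 14.866.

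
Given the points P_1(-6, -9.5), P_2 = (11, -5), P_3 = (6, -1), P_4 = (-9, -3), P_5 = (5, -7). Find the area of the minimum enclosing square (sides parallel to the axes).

The bounding box has width 20 and height 8.5.
An axis-aligned square enclosing the set must have side ≥ max(width, height).
So the minimum side is max(20, 8.5) = 20.
Area = 20² = 400.

400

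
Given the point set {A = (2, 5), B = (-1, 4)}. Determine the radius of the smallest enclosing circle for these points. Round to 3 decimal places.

1.581

The smallest circle enclosing two points has them as diameter endpoints.
Centre = midpoint = (0.5, 4.5); r² = |AB|²/4 = 10/4 = 2.5.
r = √(2.5) ≈ 1.581.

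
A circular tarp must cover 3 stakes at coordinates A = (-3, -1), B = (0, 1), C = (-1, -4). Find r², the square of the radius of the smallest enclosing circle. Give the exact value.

Side lengths²: AB² = 13, AC² = 13, BC² = 26.
Since BC² = 26 ≥ 13 + 13 = 26, the angle opposite BC is not acute, so the smallest enclosing circle has BC as diameter.
Centre = midpoint of BC = (-0.5, -1.5), r² = 26/4 = 6.5.

6.5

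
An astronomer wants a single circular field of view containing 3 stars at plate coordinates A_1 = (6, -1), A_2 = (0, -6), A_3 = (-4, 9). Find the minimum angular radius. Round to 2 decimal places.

7.79

Side lengths²: A_1A_2² = 61, A_1A_3² = 200, A_2A_3² = 241.
Since A_2A_3² = 241 < 200 + 61 = 261, the triangle is acute, so the smallest enclosing circle is the circumcircle.
Circumcentre = (-29/22, 37/22), r² = 14701/242.
r = √(14701/242) ≈ 7.79.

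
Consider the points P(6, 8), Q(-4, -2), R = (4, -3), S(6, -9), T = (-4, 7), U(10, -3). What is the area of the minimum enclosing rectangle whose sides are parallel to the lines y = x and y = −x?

260

In coordinates u = x + y, v = x − y the rectangle is axis-aligned; the map (x,y)→(u,v) scales areas by 2.
u-values: 14, -6, 1, -3, 3, 7; range = 14 − (-6) = 20.
v-values: -2, -2, 7, 15, -11, 13; range = 15 − (-11) = 26.
Area = (20 × 26) / 2 = 260.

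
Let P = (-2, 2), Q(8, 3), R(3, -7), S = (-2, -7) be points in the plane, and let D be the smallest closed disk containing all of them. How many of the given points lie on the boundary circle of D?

2

The farthest pair is Q–S with squared distance 200. The circle on this segment as diameter has centre (3, -2) and r² = 200/4 = 50.
Check P: distance² to centre = 41 ≤ 50, so it lies inside.
All remaining points lie in this disk, and no smaller disk contains both endpoints, so this is the minimum enclosing circle.
The points at distance exactly r from the centre are Q, S — 2 points.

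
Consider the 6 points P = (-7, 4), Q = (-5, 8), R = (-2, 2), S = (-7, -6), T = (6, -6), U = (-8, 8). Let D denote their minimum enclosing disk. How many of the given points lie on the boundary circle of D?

The minimum enclosing circle of a finite set is fixed by two of the points (as a diameter) or three (as a circumcircle).
The farthest pair is T–U with squared distance 392. The circle on this segment as diameter has centre (-1, 1) and r² = 392/4 = 98.
Check P: distance² to centre = 45 ≤ 98, so it lies inside.
All remaining points lie in this disk, and no smaller disk contains both endpoints, so this is the minimum enclosing circle.
The points at distance exactly r from the centre are T, U — 2 points.

2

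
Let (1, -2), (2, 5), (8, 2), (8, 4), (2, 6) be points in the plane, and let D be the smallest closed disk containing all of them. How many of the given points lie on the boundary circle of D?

3

By Welzl's lemma the MEC is supported by two points (diametrically opposite) or three points (on a circumcircle).
The minimum enclosing circle is determined by three boundary points: (1, -2), (8, 4), (2, 6).
Their circumcentre is (3.9, 1.7) with r² = 22.1.
The farthest remaining point (8, 2) is at distance² 16.9 ≤ 22.1.
The points at distance exactly r from the centre are (1, -2), (8, 4), (2, 6) — 3 points.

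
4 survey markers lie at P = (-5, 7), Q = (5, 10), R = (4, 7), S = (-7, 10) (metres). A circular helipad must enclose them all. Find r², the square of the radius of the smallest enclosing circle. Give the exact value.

36

The farthest pair is Q–S with squared distance 144. The circle on this segment as diameter has centre (-1, 10) and r² = 144/4 = 36.
Check P: distance² to centre = 25 ≤ 36, so it lies inside.
All remaining points lie in this disk, and no smaller disk contains both endpoints, so this is the minimum enclosing circle.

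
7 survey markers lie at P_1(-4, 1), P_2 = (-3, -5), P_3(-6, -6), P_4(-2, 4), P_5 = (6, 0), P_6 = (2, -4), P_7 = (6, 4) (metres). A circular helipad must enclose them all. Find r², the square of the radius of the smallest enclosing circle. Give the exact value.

61

A smallest enclosing disk is always determined by at most three of the input points on its boundary.
The farthest pair is P_3–P_7 with squared distance 244. The circle on this segment as diameter has centre (0, -1) and r² = 244/4 = 61.
Check P_1: distance² to centre = 20 ≤ 61, so it lies inside.
All remaining points lie in this disk, and no smaller disk contains both endpoints, so this is the minimum enclosing circle.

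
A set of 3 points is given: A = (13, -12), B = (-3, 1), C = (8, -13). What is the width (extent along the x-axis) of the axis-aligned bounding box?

16

max x = 13, min x = -3, so width = 16.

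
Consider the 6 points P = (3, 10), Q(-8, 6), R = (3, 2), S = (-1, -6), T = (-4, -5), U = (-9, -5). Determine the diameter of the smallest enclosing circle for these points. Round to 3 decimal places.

By Welzl's lemma the MEC is supported by two points (diametrically opposite) or three points (on a circumcircle).
The farthest pair is P–U with squared distance 369. The circle on this segment as diameter has centre (-3, 2.5) and r² = 369/4 = 92.25.
Check Q: distance² to centre = 37.25 ≤ 92.25, so it lies inside.
All remaining points lie in this disk, and no smaller disk contains both endpoints, so this is the minimum enclosing circle.
Diameter = 2r = 2√(92.25) ≈ 19.209.

19.209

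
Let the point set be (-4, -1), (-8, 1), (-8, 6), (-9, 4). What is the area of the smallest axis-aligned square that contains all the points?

The bounding box has width 5 and height 7.
An axis-aligned square enclosing the set must have side ≥ max(width, height).
So the minimum side is max(5, 7) = 7.
Area = 7² = 49.

49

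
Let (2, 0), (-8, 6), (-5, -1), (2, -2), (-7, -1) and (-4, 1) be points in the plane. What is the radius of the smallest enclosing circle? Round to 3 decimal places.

The minimum enclosing circle of a finite set is fixed by two of the points (as a diameter) or three (as a circumcircle).
The farthest pair is (-8, 6)–(2, -2) with squared distance 164. The circle on this segment as diameter has centre (-3, 2) and r² = 164/4 = 41.
Check (2, 0): distance² to centre = 29 ≤ 41, so it lies inside.
All remaining points lie in this disk, and no smaller disk contains both endpoints, so this is the minimum enclosing circle.
r = √41 ≈ 6.403.

6.403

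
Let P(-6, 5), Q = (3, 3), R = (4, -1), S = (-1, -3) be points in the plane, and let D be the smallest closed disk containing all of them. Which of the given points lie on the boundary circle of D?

The minimum enclosing circle of a finite set is fixed by two of the points (as a diameter) or three (as a circumcircle).
The farthest pair is P–R with squared distance 136. The circle on this segment as diameter has centre (-1, 2) and r² = 136/4 = 34.
Check Q: distance² to centre = 17 ≤ 34, so it lies inside.
All remaining points lie in this disk, and no smaller disk contains both endpoints, so this is the minimum enclosing circle.
The points at distance exactly r from the centre are P, R — 2 points.

P, R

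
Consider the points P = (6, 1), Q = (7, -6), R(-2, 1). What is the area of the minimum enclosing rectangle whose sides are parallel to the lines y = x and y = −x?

In coordinates u = x + y, v = x − y the rectangle is axis-aligned; the map (x,y)→(u,v) scales areas by 2.
u-values: 7, 1, -1; range = 7 − (-1) = 8.
v-values: 5, 13, -3; range = 13 − (-3) = 16.
Area = (8 × 16) / 2 = 64.

64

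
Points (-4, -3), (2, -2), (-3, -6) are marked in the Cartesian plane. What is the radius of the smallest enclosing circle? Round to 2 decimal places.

Call the three points A, B, C in the order given.
Side lengths²: AB² = 37, AC² = 10, BC² = 41.
Since BC² = 41 < 37 + 10 = 47, the triangle is acute, so the smallest enclosing circle is the circumcircle.
Circumcentre = (-31/38, -137/38), r² = 7585/722.
r = √(7585/722) ≈ 3.24.

3.24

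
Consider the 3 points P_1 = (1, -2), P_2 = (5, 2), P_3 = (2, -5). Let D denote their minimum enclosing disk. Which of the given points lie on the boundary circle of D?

Side lengths²: P_1P_2² = 32, P_1P_3² = 10, P_2P_3² = 58.
Since P_2P_3² = 58 ≥ 32 + 10 = 42, the angle opposite P_2P_3 is not acute, so the smallest enclosing circle has P_2P_3 as diameter.
Centre = midpoint of P_2P_3 = (3.5, -1.5), r² = 58/4 = 14.5.
The points at distance exactly r from the centre are P_2, P_3 — 2 points.

P_2, P_3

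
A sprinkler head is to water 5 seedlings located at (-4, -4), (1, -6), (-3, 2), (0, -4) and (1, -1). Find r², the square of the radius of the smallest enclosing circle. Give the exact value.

20

The minimum enclosing circle of a finite set is fixed by two of the points (as a diameter) or three (as a circumcircle).
The farthest pair is (1, -6)–(-3, 2) with squared distance 80. The circle on this segment as diameter has centre (-1, -2) and r² = 80/4 = 20.
Check (-4, -4): distance² to centre = 13 ≤ 20, so it lies inside.
All remaining points lie in this disk, and no smaller disk contains both endpoints, so this is the minimum enclosing circle.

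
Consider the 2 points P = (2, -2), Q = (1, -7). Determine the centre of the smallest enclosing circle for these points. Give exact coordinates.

The smallest circle enclosing two points has them as diameter endpoints.
Centre = midpoint = (1.5, -4.5); r² = |PQ|²/4 = 26/4 = 6.5.
Centre = (1.5, -4.5).

(1.5, -4.5)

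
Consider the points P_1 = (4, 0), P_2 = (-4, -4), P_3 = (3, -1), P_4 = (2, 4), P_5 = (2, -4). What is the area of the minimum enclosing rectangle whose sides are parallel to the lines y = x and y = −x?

In coordinates u = x + y, v = x − y the rectangle is axis-aligned; the map (x,y)→(u,v) scales areas by 2.
u-values: 4, -8, 2, 6, -2; range = 6 − (-8) = 14.
v-values: 4, 0, 4, -2, 6; range = 6 − (-2) = 8.
Area = (14 × 8) / 2 = 56.

56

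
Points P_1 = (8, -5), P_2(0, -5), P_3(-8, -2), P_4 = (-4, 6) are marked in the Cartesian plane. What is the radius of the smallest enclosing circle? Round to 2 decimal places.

The minimum enclosing circle is determined by three boundary points: P_1, P_3, P_4.
Their circumcentre is (3/7, -17/14) with r² = 14045/196.
The farthest remaining point P_2 is at distance² 2845/196 ≤ 14045/196.
r = √(14045/196) ≈ 8.47.

8.47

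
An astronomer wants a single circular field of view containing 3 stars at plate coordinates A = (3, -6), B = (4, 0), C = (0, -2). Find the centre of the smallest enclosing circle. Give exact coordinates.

(65/22, -32/11)

Side lengths²: AB² = 37, AC² = 25, BC² = 20.
Since AB² = 37 < 25 + 20 = 45, the triangle is acute, so the smallest enclosing circle is the circumcircle.
Circumcentre = (65/22, -32/11), r² = 4625/484.
Centre = (65/22, -32/11).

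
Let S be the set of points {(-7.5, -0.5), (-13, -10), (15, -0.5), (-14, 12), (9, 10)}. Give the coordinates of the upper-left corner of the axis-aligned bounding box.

(-14, 12)

x-range [-14, 15], y-range [-10, 12].
The upper-left corner is (-14, 12).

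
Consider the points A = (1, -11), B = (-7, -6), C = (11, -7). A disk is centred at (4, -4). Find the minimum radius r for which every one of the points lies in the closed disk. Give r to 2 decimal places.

11.18

The required radius is the distance from (4, -4) to the farthest point.
Squared distances: 58, 125, 58.
Maximum is 125, attained at B.
r = √125 ≈ 11.18.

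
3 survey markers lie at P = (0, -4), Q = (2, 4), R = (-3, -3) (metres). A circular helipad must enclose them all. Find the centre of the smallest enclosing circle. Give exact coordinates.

(-3/13, 4/13)

Side lengths²: PQ² = 68, PR² = 10, QR² = 74.
Since QR² = 74 < 68 + 10 = 78, the triangle is acute, so the smallest enclosing circle is the circumcircle.
Circumcentre = (-3/13, 4/13), r² = 3145/169.
Centre = (-3/13, 4/13).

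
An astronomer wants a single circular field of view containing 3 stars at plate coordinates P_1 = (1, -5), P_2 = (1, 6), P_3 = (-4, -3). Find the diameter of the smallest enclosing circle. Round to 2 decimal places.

11.09

Side lengths²: P_1P_2² = 121, P_1P_3² = 29, P_2P_3² = 106.
Since P_1P_2² = 121 < 106 + 29 = 135, the triangle is acute, so the smallest enclosing circle is the circumcircle.
Circumcentre = (0.3, 0.5), r² = 30.74.
Diameter = 2r = 2√(30.74) ≈ 11.09.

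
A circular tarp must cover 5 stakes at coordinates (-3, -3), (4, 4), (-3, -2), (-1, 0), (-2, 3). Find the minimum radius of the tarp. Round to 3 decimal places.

By Welzl's lemma the MEC is supported by two points (diametrically opposite) or three points (on a circumcircle).
The farthest pair is (-3, -3)–(4, 4) with squared distance 98. The circle on this segment as diameter has centre (0.5, 0.5) and r² = 98/4 = 24.5.
Check (-3, -2): distance² to centre = 18.5 ≤ 24.5, so it lies inside.
All remaining points lie in this disk, and no smaller disk contains both endpoints, so this is the minimum enclosing circle.
r = √(24.5) ≈ 4.950.

4.950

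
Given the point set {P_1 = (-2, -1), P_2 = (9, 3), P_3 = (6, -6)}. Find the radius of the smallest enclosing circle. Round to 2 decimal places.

6.02

Side lengths²: P_1P_2² = 137, P_1P_3² = 89, P_2P_3² = 90.
Since P_1P_2² = 137 < 90 + 89 = 179, the triangle is acute, so the smallest enclosing circle is the circumcircle.
Circumcentre = (231/58, -19/58), r² = 60965/1682.
r = √(60965/1682) ≈ 6.02.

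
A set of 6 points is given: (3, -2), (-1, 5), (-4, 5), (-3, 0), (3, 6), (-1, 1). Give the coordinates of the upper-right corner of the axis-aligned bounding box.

(3, 6)

x-range [-4, 3], y-range [-2, 6].
The upper-right corner is (3, 6).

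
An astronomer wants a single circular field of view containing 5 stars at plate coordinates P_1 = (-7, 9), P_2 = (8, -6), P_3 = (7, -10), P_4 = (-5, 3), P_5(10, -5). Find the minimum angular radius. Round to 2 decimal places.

A smallest enclosing disk is always determined by at most three of the input points on its boundary.
The farthest pair is P_1–P_3 with squared distance 557. The circle on this segment as diameter has centre (0, -0.5) and r² = 557/4 = 139.25.
Check P_2: distance² to centre = 94.25 ≤ 139.25, so it lies inside.
All remaining points lie in this disk, and no smaller disk contains both endpoints, so this is the minimum enclosing circle.
r = √(139.25) ≈ 11.80.

11.80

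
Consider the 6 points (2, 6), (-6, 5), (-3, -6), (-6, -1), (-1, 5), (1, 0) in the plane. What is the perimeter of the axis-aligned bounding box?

40

Width = max x − min x = 2 − (-6) = 8.
Height = max y − min y = 6 − (-6) = 12.
Perimeter = 2(8 + 12) = 40.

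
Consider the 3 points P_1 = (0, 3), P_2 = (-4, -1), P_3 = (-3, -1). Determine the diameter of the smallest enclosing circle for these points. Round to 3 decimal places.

Side lengths²: P_1P_2² = 32, P_1P_3² = 25, P_2P_3² = 1.
Since P_1P_2² = 32 ≥ 25 + 1 = 26, the angle opposite P_1P_2 is not acute, so the smallest enclosing circle has P_1P_2 as diameter.
Centre = midpoint of P_1P_2 = (-2, 1), r² = 32/4 = 8.
Diameter = 2r = 2√8 ≈ 5.657.

5.657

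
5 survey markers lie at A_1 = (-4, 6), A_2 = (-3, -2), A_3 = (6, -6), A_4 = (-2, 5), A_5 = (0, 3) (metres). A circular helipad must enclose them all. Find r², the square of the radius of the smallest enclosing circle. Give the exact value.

61

The minimum enclosing circle of a finite set is fixed by two of the points (as a diameter) or three (as a circumcircle).
The farthest pair is A_1–A_3 with squared distance 244. The circle on this segment as diameter has centre (1, 0) and r² = 244/4 = 61.
Check A_2: distance² to centre = 20 ≤ 61, so it lies inside.
All remaining points lie in this disk, and no smaller disk contains both endpoints, so this is the minimum enclosing circle.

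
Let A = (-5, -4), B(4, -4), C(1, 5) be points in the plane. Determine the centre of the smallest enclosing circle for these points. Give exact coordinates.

Side lengths²: AB² = 81, AC² = 117, BC² = 90.
Since AC² = 117 < 90 + 81 = 171, the triangle is acute, so the smallest enclosing circle is the circumcircle.
Circumcentre = (-0.5, -0.5), r² = 32.5.
Centre = (-0.5, -0.5).

(-0.5, -0.5)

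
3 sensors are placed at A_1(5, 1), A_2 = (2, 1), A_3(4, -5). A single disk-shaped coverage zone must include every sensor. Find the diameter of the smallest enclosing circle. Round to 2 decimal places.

Side lengths²: A_1A_2² = 9, A_1A_3² = 37, A_2A_3² = 40.
Since A_2A_3² = 40 < 37 + 9 = 46, the triangle is acute, so the smallest enclosing circle is the circumcircle.
Circumcentre = (3.5, -11/6), r² = 185/18.
Diameter = 2r = 2√(185/18) ≈ 6.41.

6.41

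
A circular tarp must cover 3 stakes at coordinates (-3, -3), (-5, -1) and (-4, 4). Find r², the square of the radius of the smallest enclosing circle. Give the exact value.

Call the three points A, B, C in the order given.
Side lengths²: AB² = 8, AC² = 50, BC² = 26.
Since AC² = 50 ≥ 26 + 8 = 34, the angle opposite AC is not acute, so the smallest enclosing circle has AC as diameter.
Centre = midpoint of AC = (-3.5, 0.5), r² = 50/4 = 12.5.

12.5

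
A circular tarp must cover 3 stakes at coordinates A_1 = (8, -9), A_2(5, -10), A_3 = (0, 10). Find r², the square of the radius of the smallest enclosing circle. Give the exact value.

36125/338

Side lengths²: A_1A_2² = 10, A_1A_3² = 425, A_2A_3² = 425.
Since A_2A_3² = 425 < 425 + 10 = 435, the triangle is acute, so the smallest enclosing circle is the circumcircle.
Circumcentre = (85/26, 5/26), r² = 36125/338.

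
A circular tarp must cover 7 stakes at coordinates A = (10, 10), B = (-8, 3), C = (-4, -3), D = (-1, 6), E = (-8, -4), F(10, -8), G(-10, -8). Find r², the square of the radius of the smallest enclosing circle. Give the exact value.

The farthest pair is A–G with squared distance 724. The circle on this segment as diameter has centre (0, 1) and r² = 724/4 = 181.
Check B: distance² to centre = 68 ≤ 181, so it lies inside.
All remaining points lie in this disk, and no smaller disk contains both endpoints, so this is the minimum enclosing circle.

181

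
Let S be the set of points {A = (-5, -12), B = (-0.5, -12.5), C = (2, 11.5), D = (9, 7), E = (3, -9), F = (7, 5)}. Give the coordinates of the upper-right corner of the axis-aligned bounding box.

(9, 11.5)

x-range [-5, 9], y-range [-12.5, 11.5].
The upper-right corner is (9, 11.5).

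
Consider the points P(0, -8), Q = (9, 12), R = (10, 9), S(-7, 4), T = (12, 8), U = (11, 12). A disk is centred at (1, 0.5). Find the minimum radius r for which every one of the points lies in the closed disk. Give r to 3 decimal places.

15.240

The required radius is the distance from (1, 0.5) to the farthest point.
Squared distances: 73.25, 196.25, 153.25, 76.25, 177.25, 232.25.
Maximum is 232.25, attained at U.
r = √(232.25) ≈ 15.240.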